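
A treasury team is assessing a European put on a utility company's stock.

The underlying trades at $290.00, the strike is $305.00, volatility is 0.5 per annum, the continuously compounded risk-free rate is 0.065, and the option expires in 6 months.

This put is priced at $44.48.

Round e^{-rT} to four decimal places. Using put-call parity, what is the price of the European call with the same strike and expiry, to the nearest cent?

$39.24

e^(−rT) = e^(−0.065·0.5) = 0.9680
Put-call parity: C − P = S − K·e^(−rT) = 290 − 305·0.9680 = 290 − 295.2400 = -5.2400
C = P + (C − P) = 44.48 + (-5.2400) = 39.2400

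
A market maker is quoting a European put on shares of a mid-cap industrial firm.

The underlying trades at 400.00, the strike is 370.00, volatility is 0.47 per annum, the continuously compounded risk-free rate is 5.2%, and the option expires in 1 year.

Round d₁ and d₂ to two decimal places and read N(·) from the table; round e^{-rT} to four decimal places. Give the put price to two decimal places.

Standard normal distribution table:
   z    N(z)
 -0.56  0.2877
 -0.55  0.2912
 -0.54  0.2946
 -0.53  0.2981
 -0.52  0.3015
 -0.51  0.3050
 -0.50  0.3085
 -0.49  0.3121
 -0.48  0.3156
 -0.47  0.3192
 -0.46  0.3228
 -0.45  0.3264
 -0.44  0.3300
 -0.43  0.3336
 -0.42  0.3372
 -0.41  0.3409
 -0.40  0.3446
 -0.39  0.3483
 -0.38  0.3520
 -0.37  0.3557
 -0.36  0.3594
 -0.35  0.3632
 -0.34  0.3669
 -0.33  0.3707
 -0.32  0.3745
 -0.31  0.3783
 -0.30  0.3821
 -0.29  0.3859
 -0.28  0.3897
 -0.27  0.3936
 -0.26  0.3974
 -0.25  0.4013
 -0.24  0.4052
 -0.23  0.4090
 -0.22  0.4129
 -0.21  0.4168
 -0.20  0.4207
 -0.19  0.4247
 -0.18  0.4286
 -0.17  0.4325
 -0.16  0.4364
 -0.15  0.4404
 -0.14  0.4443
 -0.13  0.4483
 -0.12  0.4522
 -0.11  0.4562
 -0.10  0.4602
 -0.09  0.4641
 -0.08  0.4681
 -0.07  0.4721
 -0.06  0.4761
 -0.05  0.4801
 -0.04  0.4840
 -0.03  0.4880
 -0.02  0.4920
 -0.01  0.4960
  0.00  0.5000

T = 1;  σ√T = 0.4700
ln(S/K) + (r + σ²/2)T = ln(400/370) + (0.052 + 0.47²/2)·1 = 0.0780 + 0.1624 = 0.2404
d₁ = 0.2404 / 0.4700 = 0.5115 ≈ 0.51
d₂ = d₁ − σ√T = 0.5115 − 0.4700 = 0.0415 ≈ 0.04
e^(−rT) = e^(−0.052·1) = 0.9493
N(−d₂) = N(-0.04) = 0.4840;  N(−d₁) = N(-0.51) = 0.3050
P = 370·0.9493·0.4840 − 400·0.3050 = 170.0006 − 122.0000 = 48.0006

48.00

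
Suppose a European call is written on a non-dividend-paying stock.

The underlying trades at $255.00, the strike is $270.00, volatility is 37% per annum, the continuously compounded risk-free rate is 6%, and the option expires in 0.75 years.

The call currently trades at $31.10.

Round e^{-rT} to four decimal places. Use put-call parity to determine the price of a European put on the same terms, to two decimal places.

$34.22

exp(−rT) = exp(−0.06·0.75) = 0.9560
Put-call parity: C − P = S − K·e^(−rT) = 255 − 270·0.9560 = 255 − 258.1200 = -3.1200
P = C − (C − P) = 31.10 − (-3.1200) = 34.2200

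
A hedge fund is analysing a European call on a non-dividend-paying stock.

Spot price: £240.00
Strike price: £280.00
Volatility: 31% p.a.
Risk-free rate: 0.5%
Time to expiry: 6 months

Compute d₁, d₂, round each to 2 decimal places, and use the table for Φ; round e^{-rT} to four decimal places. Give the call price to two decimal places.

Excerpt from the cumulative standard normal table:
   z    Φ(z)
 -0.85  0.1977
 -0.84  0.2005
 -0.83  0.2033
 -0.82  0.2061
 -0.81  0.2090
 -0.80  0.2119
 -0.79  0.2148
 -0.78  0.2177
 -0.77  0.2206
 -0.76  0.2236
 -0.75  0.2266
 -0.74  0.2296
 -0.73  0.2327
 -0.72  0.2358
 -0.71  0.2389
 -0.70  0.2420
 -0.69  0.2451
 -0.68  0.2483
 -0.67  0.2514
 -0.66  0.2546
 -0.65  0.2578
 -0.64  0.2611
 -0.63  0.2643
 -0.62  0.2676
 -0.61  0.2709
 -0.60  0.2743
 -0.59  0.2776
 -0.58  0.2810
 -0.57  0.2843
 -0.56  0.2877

σ√T = 0.31 × 0.7071 = 0.2192
d₁ = [ln(240/280) + (0.005 + 0.31²/2)·0.5] / 0.2192 = [-0.1542 + 0.0265] / 0.2192 = -0.5822 → -0.58
d₂ = d₁ − σ√T = -0.5822 − 0.2192 = -0.8014 → -0.80
exp(−rT) = exp(−0.005·0.5) = 0.9975
C = 240·N(-0.58) − 280·0.9975·N(-0.80) = 240·0.2810 − 280·0.9975·0.2119 = 67.4400 − 59.1837 = 8.2563

£8.26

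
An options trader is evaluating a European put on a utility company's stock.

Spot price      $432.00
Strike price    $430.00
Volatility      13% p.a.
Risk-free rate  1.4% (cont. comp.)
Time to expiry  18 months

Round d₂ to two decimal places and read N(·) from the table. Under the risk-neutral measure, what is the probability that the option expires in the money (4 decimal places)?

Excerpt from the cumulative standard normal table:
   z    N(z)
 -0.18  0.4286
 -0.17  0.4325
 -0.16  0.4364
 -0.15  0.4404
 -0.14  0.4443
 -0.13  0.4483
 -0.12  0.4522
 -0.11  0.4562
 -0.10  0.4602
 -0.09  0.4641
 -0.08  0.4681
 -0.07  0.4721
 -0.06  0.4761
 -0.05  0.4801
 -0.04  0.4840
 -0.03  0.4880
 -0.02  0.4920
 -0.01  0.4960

σ√T = 0.13 × 1.2247 = 0.1592
ln(S/K) + (r + σ²/2)T = ln(432/430) + (0.014 + 0.13²/2)·1.5 = 0.0046 + 0.0337 = 0.0383
d₁ = 0.0383 / 0.1592 = 0.2406 ≈ 0.24
d₂ = d₁ − σ√T = 0.2406 − 0.1592 = 0.0814 ≈ 0.08
Risk-neutral Pr[S_T < K] = N(−d₂) = N(-0.08) = 0.4681

0.4681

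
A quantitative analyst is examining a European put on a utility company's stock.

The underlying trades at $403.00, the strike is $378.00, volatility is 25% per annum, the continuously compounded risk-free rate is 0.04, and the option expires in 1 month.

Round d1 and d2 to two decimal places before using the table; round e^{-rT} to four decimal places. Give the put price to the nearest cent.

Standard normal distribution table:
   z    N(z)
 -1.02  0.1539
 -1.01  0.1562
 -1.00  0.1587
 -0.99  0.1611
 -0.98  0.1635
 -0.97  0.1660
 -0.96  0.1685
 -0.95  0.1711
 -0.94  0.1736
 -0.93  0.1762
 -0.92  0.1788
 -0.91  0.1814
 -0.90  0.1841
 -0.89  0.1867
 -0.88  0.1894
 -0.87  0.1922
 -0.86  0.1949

σ√T = 0.25 × 0.2887 = 0.0722
d₁ = [ln(403/378) + (0.04 + ½·0.25²)·0.08333] / (σ√T) = (0.0640 + 0.0059) / 0.0722 = 0.9697 ≈ 0.97
d₂ = 0.9697 − 0.0722 = 0.8975 ≈ 0.90
e^(−rT) = e^(−0.04·0.08333) = 0.9967
N(−d₂) = N(-0.90) = 0.1841;  N(−d₁) = N(-0.97) = 0.1660
P = 378·0.9967·0.1841 − 403·0.1660 = 69.3602 − 66.8980 = 2.4622

$2.46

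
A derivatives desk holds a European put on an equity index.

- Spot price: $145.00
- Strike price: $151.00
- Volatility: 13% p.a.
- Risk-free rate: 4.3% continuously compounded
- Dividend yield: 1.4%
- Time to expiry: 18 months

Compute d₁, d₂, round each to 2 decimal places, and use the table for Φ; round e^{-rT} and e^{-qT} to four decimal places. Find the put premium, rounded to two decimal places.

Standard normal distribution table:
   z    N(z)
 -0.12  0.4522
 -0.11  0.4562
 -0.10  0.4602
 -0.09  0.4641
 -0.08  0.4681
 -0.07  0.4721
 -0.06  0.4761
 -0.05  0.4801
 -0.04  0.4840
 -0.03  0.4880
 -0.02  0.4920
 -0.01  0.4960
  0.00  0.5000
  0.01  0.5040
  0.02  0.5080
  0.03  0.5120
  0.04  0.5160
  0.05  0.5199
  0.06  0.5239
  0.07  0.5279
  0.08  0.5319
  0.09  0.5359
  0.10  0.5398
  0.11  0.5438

σ√T = 0.13·√1.5 = 0.1592
d₁ = [ln(145/151) + (0.043 − 0.014 + 0.13²/2)·1.5] / 0.1592 = [-0.0405 + 0.0562] / 0.1592 = 0.0982 ≈ 0.10
d₂ = d₁ − σ√T = 0.0982 − 0.1592 = -0.0611 ≈ -0.06
exp(−qT) = exp(−0.014·1.5) = 0.9792;  exp(−rT) = exp(−0.043·1.5) = 0.9375
N(−d₂) = N(0.06) = 0.5239;  N(−d₁) = N(-0.10) = 0.4602
P = 151·0.9375·0.5239 − 145·0.9792·0.4602 = 74.1646 − 65.3410 = 8.8236

$8.82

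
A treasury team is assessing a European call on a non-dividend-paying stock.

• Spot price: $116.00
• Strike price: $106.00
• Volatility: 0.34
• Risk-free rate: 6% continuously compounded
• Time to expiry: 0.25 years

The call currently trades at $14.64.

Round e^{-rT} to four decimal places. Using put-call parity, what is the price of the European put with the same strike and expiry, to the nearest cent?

exp(−rT) = exp(−0.06·0.25) = 0.9851
Put-call parity: C − P = S − K·e^(−rT) = 116 − 106·0.9851 = 116 − 104.4206 = 11.5794
P = C − (C − P) = 14.64 − (11.5794) = 3.0606

$3.06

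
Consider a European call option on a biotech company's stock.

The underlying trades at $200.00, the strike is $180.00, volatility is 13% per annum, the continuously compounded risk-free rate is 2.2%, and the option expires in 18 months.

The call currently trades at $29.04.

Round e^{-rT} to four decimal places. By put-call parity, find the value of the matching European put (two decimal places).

exp(−rT) = exp(−0.022·1.5) = 0.9675
Put-call parity: C − P = S − K·e^(−rT) = 200 − 180·0.9675 = 200 − 174.1500 = 25.8500
P = C − (C − P) = 29.04 − (25.8500) = 3.1900

$3.19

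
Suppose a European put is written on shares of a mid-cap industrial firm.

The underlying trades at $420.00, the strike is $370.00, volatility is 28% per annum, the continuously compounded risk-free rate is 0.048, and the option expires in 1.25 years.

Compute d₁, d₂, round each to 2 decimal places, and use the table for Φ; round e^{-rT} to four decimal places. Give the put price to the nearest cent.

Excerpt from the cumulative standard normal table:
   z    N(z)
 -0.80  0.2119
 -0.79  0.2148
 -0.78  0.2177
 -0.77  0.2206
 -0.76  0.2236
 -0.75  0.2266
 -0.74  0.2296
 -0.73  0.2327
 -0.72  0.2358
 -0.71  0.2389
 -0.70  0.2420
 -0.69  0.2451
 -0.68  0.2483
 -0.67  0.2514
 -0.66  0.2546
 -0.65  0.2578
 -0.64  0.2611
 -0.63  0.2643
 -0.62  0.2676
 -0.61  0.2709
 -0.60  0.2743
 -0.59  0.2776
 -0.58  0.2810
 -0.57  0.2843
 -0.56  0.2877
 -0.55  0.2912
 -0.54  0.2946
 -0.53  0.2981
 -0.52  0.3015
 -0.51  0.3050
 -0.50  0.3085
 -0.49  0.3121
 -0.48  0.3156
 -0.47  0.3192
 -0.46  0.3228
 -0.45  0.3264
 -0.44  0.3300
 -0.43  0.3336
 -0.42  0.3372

$19.82

T = 1.25;  σ√T = 0.3130
d₁ = [ln(420/370) + (0.048 + ½·0.28²)·1.25] / (σ√T) = (0.1268 + 0.1090) / 0.3130 = 0.7531 → 0.75
d₂ = 0.7531 − 0.3130 = 0.4400 → 0.44
exp(−rT) = exp(−0.048·1.25) = 0.9418
N(−d₂) = N(-0.44) = 0.3300;  N(−d₁) = N(-0.75) = 0.2266
P = 370·0.9418·0.3300 − 420·0.2266 = 114.9938 − 95.1720 = 19.8218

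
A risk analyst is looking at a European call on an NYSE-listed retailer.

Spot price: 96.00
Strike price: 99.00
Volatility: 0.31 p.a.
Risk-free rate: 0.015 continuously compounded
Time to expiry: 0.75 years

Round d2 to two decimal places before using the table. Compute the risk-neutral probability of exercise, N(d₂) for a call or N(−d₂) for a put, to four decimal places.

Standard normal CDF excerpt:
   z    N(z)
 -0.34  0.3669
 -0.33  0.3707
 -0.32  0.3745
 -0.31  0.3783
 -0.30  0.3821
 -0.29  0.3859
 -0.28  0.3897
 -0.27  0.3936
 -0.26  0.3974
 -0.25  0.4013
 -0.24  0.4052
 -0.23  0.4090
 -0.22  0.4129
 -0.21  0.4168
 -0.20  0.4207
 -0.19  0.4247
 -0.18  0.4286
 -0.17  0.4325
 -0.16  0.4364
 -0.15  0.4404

0.4168

σ√T = 0.31 × 0.8660 = 0.2685
d₁ = [ln(96/99) + (0.015 + 0.31²/2)·0.75] / 0.2685 = [-0.0308 + 0.0473] / 0.2685 = 0.0615 which rounds to 0.06
d₂ = d₁ − σ√T = 0.0615 − 0.2685 = -0.2069 which rounds to -0.21
Risk-neutral Pr[S_T > K] = N(d₂) = N(-0.21) = 0.4168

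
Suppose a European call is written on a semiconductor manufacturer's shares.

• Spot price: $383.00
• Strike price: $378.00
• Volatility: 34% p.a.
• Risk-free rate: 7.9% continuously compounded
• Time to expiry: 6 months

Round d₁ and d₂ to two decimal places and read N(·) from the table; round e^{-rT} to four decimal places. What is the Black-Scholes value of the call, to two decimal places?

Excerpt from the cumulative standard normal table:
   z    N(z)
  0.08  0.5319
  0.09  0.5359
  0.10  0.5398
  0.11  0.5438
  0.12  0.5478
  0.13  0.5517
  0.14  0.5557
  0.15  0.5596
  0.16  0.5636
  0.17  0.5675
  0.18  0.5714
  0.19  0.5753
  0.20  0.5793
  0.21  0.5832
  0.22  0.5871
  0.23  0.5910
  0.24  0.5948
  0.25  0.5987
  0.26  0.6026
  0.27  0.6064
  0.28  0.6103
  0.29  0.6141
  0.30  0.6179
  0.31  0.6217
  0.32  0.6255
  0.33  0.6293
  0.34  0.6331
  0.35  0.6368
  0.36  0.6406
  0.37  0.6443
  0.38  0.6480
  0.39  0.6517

$46.33

σ√T = 0.34·√0.5 = 0.2404
d₁ = [ln(383/378) + (0.079 + ½·0.34²)·0.5] / (σ√T) = (0.0131 + 0.0684) / 0.2404 = 0.3392 ⇒ 0.34
d₂ = 0.3392 − 0.2404 = 0.0987 ⇒ 0.10
exp(−rT) = exp(−0.079·0.5) = 0.9613
N(d₁) = N(0.34) = 0.6331;  N(d₂) = N(0.10) = 0.5398
C = 383·0.6331 − 378·0.9613·0.5398 = 242.4773 − 196.1479 = 46.3294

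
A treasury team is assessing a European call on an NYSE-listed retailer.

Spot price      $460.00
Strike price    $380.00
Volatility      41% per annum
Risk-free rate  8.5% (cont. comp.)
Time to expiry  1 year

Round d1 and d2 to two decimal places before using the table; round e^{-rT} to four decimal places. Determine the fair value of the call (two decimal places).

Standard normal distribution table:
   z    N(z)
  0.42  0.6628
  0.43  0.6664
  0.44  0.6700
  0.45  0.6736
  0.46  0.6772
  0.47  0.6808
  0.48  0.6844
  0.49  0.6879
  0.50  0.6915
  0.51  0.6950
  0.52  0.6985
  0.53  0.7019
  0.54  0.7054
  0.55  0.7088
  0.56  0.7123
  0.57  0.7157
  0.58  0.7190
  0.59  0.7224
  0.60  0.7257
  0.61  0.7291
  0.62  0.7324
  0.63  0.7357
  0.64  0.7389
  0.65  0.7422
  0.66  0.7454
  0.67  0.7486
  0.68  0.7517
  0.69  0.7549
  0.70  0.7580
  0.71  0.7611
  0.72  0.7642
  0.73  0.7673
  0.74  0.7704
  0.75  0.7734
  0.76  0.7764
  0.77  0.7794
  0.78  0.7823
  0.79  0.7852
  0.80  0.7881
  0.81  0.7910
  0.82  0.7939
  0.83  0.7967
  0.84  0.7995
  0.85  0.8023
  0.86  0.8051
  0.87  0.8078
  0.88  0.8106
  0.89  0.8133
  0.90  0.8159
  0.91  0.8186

$135.26

σ√T = 0.41·√1 = 0.4100
d₁ = [ln(460/380) + (0.085 + 0.41²/2)·1] / 0.4100 = [0.1911 + 0.1690] / 0.4100 = 0.8783 which rounds to 0.88
d₂ = d₁ − σ√T = 0.8783 − 0.4100 = 0.4683 which rounds to 0.47
exp(−rT) = exp(−0.085·1) = 0.9185
N(d₁) = N(0.88) = 0.8106;  N(d₂) = N(0.47) = 0.6808
C = 460·0.8106 − 380·0.9185·0.6808 = 372.8760 − 237.6196 = 135.2564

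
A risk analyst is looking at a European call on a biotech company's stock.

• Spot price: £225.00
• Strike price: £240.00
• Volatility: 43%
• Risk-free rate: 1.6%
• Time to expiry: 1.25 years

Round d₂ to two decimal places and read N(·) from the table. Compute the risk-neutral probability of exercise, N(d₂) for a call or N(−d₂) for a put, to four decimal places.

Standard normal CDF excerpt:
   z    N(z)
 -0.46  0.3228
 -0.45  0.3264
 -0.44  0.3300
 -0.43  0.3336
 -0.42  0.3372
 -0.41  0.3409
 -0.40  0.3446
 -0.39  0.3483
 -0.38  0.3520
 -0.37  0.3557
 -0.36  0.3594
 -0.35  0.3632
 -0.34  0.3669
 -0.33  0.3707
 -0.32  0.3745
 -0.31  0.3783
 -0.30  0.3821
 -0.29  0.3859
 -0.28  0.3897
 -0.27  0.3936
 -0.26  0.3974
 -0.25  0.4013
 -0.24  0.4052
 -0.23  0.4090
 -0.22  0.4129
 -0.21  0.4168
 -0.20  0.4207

0.3707

σ√T = 0.43 × 1.1180 = 0.4808
d₁ = [ln(225/240) + (0.016 + ½·0.43²)·1.25] / (σ√T) = (-0.0645 + 0.1356) / 0.4808 = 0.1477 ≈ 0.15
d₂ = 0.1477 − 0.4808 = -0.3330 ≈ -0.33
Pr(exercise) under Q = N(d₂) = 0.3707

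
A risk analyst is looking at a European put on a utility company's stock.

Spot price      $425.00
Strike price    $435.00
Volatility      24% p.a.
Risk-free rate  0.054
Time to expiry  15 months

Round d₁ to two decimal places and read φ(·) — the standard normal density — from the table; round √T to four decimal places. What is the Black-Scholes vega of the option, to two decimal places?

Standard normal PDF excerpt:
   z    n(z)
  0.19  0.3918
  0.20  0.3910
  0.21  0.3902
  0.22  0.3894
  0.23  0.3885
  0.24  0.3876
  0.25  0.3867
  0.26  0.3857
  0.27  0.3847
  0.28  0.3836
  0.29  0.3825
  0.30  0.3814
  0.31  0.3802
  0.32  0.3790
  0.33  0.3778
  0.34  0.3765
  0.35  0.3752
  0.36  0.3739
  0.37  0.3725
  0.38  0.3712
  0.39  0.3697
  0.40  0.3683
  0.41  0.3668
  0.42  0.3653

181.22

σ√T = 0.24·√1.25 = 0.2683
d₁ = [ln(425/435) + (0.054 + 0.24²/2)·1.25] / 0.2683 = [-0.0233 + 0.1035] / 0.2683 = 0.2990 ⇒ 0.30
√T = √1.25 = 1.1180
φ(d₁) = φ(0.30) = 0.3814
vega = S·φ(d₁)·√T = 425·0.3814·1.1180 = 181.2222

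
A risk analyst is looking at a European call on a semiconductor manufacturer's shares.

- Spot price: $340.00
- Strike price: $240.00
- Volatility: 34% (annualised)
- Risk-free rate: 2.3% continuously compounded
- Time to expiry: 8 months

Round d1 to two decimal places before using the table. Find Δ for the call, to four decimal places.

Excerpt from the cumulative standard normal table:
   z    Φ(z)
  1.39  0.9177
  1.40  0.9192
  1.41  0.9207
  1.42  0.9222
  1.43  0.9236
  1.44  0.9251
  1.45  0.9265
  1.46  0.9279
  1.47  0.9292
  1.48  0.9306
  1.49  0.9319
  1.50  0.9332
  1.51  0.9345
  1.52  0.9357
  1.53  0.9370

0.9265

σ√T = 0.34·√0.6667 = 0.2776
d₁ = [ln(340/240) + (0.023 + ½·0.34²)·0.6667] / (σ√T) = (0.3483 + 0.0539) / 0.2776 = 1.4487 ≈ 1.45
N(d₁) = N(1.45) = 0.9265
Δ_call = N(d₁) = 0.9265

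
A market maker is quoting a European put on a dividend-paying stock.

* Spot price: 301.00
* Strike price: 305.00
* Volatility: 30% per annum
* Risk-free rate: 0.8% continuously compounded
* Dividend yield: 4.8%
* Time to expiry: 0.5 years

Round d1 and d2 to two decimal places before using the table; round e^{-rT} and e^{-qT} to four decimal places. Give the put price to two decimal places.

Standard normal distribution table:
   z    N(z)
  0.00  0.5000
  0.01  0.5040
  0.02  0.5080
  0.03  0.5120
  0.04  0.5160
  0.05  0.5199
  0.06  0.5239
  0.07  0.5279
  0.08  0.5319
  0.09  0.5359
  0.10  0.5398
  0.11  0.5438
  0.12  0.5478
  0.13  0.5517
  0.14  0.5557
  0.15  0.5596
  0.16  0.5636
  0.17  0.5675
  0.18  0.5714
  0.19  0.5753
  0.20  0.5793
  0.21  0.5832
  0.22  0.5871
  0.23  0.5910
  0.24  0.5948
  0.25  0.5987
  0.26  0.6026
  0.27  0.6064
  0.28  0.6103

30.28

σ√T = 0.3 × 0.7071 = 0.2121
d₁ = [ln(301/305) + (0.008 − 0.048 + 0.3²/2)·0.5] / 0.2121 = [-0.0132 + 0.0025] / 0.2121 = -0.0504 ⇒ -0.05
d₂ = d₁ − σ√T = -0.0504 − 0.2121 = -0.2626 ⇒ -0.26
exp(−qT) = exp(−0.048·0.5) = 0.9763;  exp(−rT) = exp(−0.008·0.5) = 0.9960
N(−d₂) = N(0.26) = 0.6026;  N(−d₁) = N(0.05) = 0.5199
P = 305·0.9960·0.6026 − 301·0.9763·0.5199 = 183.0578 − 152.7811 = 30.2767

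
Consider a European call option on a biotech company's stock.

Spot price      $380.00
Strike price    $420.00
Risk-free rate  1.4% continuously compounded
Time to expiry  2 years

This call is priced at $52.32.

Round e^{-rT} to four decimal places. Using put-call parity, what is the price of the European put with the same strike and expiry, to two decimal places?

e^(−rT) = e^(−0.014·2) = 0.9724
Put-call parity: C − P = S − K·e^(−rT) = 380 − 420·0.9724 = 380 − 408.4080 = -28.4080
P = C − (C − P) = 52.32 − (-28.4080) = 80.7280

$80.73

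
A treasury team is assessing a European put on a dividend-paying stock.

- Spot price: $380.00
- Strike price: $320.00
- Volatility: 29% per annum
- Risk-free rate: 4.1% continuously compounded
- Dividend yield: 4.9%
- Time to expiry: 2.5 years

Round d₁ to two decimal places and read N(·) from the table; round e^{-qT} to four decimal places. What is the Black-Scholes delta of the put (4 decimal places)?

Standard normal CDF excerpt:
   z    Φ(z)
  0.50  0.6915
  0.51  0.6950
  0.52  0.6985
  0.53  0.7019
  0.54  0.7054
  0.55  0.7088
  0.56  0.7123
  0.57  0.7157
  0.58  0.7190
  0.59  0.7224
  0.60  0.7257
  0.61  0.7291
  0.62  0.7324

-0.2545

σ√T = 0.29 × 1.5811 = 0.4585
d₁ = [ln(380/320) + (0.041 − 0.049 + 0.29²/2)·2.5] / 0.4585 = [0.1719 + 0.0851] / 0.4585 = 0.5604 ≈ 0.56
N(d₁) = N(0.56) = 0.7123
Δ_put = e^(−qT)·(N(d₁) − 1) = 0.8847·(0.7123 − 1) = -0.2545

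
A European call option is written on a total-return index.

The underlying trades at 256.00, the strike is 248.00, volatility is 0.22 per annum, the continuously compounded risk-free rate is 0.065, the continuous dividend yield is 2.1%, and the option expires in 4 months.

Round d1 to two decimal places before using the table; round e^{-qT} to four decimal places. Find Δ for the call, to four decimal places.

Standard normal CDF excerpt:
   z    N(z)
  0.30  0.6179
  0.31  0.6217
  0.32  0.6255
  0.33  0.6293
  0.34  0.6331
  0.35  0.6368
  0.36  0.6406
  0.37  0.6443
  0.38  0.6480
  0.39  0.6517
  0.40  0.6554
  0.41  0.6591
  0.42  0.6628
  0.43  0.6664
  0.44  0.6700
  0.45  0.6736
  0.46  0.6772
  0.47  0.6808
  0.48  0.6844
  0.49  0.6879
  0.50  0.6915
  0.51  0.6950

σ√T = 0.22·√0.3333 = 0.1270
ln(S/K) + (r − q + σ²/2)T = ln(256/248) + (0.065 − 0.021 + 0.22²/2)·0.3333 = 0.0317 + 0.0227 = 0.0545
d₁ = 0.0545 / 0.1270 = 0.4289 → 0.43
N(d₁) = N(0.43) = 0.6664
Δ_call = exp(−qT)·N(d₁) = 0.9930·0.6664 = 0.6617

0.6617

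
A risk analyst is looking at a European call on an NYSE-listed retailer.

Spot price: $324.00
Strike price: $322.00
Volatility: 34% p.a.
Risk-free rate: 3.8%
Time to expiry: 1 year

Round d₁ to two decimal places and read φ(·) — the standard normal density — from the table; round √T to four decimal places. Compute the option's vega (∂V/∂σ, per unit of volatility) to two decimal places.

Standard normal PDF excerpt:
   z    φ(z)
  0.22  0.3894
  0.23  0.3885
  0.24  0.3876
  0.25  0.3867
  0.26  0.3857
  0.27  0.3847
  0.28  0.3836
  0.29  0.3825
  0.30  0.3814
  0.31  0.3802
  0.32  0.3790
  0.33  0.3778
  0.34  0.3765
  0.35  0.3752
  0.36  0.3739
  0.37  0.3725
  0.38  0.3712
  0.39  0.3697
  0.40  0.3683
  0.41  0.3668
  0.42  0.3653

123.57

σ√T = 0.34·√1 = 0.3400
d₁ = [ln(324/322) + (0.038 + ½·0.34²)·1] / (σ√T) = (0.0062 + 0.0958) / 0.3400 = 0.3000 ⇒ 0.30
√T = √1 = 1.0000
φ(d₁) = φ(0.30) = 0.3814
vega = S·φ(d₁)·√T = 324·0.3814·1.0000 = 123.5736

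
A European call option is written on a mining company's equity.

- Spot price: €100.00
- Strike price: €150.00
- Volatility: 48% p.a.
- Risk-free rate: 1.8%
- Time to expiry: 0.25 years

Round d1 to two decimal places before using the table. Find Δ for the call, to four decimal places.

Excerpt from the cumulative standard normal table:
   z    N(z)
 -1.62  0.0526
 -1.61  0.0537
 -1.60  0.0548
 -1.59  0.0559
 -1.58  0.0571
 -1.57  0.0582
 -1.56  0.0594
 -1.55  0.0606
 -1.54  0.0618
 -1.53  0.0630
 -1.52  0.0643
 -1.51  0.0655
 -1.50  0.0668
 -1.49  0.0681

0.0606

σ√T = 0.48·√0.25 = 0.2400
d₁ = [ln(100/150) + (0.018 + 0.48²/2)·0.25] / 0.2400 = [-0.4055 + 0.0333] / 0.2400 = -1.5507 → -1.55
N(d₁) = N(-1.55) = 0.0606
Δ_call = N(d₁) = 0.0606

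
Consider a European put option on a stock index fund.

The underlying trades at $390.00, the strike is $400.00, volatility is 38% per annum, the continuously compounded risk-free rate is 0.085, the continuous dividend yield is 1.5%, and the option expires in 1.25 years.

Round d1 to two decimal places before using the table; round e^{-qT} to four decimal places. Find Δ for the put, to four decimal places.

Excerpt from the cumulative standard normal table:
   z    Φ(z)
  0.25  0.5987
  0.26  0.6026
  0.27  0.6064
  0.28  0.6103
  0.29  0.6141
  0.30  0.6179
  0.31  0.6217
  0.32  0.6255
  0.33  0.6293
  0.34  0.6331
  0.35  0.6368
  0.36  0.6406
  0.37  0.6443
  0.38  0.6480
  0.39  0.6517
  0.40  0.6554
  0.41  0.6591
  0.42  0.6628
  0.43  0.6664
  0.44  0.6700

-0.3527

σ√T = 0.38 × 1.1180 = 0.4249
d₁ = [ln(390/400) + (0.085 − 0.015 + 0.38²/2)·1.25] / 0.4249 = [-0.0253 + 0.1777] / 0.4249 = 0.3588 ≈ 0.36
N(d₁) = N(0.36) = 0.6406
Δ_put = exp(−qT)·(N(d₁) − 1) = 0.9814·(0.6406 − 1) = -0.3527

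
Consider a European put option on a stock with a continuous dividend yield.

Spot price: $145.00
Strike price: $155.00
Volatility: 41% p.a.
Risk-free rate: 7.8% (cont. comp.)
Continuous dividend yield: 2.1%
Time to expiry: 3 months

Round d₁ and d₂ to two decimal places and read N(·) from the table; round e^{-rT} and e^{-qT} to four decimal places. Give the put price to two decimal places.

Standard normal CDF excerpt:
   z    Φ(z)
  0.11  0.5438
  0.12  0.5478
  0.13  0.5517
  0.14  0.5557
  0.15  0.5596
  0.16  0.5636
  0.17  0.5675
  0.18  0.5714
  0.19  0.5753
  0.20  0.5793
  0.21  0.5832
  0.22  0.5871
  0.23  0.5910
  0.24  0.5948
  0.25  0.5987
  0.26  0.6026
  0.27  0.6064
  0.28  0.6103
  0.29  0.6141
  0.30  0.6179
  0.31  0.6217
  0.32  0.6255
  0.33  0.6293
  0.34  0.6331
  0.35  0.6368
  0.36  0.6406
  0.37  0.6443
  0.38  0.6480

$16.66

T = 0.25;  σ√T = 0.2050
d₁ = [ln(145/155) + (0.078 − 0.021 + ½·0.41²)·0.25] / (σ√T) = (-0.0667 + 0.0353) / 0.2050 = -0.1533 ⇒ -0.15
d₂ = -0.1533 − 0.2050 = -0.3583 ⇒ -0.36
e^(−qT) = e^(−0.021·0.25) = 0.9948;  e^(−rT) = e^(−0.078·0.25) = 0.9807
P = 155·0.9807·N(0.36) − 145·0.9948·N(0.15) = 155·0.9807·0.6406 − 145·0.9948·0.5596 = 97.3766 − 80.7201 = 16.6566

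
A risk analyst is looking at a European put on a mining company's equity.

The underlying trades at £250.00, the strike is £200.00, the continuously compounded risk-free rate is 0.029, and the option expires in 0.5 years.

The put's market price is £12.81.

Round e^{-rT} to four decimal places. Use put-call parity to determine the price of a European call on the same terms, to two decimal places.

£65.69

e^(−rT) = e^(−0.029·0.5) = 0.9856
Put-call parity: C − P = S − K·e^(−rT) = 250 − 200·0.9856 = 250 − 197.1200 = 52.8800
C = P + (C − P) = 12.81 + (52.8800) = 65.6900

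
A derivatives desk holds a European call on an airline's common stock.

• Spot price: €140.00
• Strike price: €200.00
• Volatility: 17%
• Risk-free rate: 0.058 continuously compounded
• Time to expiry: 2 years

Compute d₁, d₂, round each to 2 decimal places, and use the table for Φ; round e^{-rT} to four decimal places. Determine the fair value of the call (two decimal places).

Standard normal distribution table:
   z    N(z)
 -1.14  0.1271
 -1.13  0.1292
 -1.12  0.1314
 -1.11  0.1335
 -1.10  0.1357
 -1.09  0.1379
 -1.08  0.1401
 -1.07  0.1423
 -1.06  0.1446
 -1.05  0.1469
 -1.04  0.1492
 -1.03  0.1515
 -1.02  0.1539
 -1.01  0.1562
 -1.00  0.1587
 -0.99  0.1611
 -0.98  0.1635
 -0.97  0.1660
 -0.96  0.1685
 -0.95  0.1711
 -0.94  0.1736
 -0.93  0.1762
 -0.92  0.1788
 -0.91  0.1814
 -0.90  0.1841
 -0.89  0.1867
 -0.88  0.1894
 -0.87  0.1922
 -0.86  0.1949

€3.11

σ√T = 0.17 × 1.4142 = 0.2404
d₁ = [ln(140/200) + (0.058 + 0.17²/2)·2] / 0.2404 = [-0.3567 + 0.1449] / 0.2404 = -0.8809 ⇒ -0.88
d₂ = d₁ − σ√T = -0.8809 − 0.2404 = -1.1213 ⇒ -1.12
exp(−rT) = exp(−0.058·2) = 0.8905
N(d₁) = N(-0.88) = 0.1894;  N(d₂) = N(-1.12) = 0.1314
C = 140·0.1894 − 200·0.8905·0.1314 = 26.5160 − 23.4023 = 3.1137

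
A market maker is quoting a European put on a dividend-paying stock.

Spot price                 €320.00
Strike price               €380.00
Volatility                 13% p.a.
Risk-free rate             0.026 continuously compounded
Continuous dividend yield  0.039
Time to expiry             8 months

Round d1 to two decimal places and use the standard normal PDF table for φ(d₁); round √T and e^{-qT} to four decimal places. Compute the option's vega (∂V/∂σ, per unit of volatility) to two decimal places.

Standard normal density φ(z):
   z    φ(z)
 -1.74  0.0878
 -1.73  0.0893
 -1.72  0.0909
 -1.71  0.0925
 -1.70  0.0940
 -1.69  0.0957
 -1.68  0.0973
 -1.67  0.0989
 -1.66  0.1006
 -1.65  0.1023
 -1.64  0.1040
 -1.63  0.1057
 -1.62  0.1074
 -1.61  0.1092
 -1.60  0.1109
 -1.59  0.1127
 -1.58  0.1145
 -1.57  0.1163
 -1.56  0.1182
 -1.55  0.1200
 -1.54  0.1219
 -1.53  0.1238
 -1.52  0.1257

26.04

σ√T = 0.13 × 0.8165 = 0.1061
d₁ = [ln(320/380) + (0.026 − 0.039 + 0.13²/2)·0.6667] / 0.1061 = [-0.1719 − 0.0030] / 0.1061 = -1.6476 ≈ -1.65
√T = √0.6667 = 0.8165
φ(d₁) = φ(-1.65) = 0.1023
e^(−qT) = e^(−0.039·0.6667) = 0.9743
vega = S·e^(−qT)·φ(d₁)·√T = 320·0.9743·0.1023·0.8165 = 26.0420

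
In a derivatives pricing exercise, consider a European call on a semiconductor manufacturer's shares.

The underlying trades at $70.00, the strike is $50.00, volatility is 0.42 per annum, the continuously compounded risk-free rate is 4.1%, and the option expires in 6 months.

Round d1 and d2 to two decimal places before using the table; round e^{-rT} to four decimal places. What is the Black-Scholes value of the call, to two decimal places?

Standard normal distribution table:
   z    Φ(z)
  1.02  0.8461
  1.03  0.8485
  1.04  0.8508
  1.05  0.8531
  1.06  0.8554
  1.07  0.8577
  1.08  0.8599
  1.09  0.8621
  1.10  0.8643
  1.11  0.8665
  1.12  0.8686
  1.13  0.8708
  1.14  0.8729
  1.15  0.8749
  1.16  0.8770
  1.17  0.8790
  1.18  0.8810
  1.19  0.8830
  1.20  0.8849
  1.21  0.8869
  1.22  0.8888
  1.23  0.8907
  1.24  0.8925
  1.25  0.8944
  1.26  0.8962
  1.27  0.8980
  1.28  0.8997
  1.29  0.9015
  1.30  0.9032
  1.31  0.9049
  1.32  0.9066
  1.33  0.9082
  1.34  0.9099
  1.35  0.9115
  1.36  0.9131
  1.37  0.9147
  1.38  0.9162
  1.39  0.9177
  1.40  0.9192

σ√T = 0.42·√0.5 = 0.2970
d₁ = [ln(70/50) + (0.041 + 0.42²/2)·0.5] / 0.2970 = [0.3365 + 0.0646] / 0.2970 = 1.3505 → 1.35
d₂ = d₁ − σ√T = 1.3505 − 0.2970 = 1.0535 → 1.05
exp(−rT) = exp(−0.041·0.5) = 0.9797
C = 70·N(1.35) − 50·0.9797·N(1.05) = 70·0.9115 − 50·0.9797·0.8531 = 63.8050 − 41.7891 = 22.0159

$22.02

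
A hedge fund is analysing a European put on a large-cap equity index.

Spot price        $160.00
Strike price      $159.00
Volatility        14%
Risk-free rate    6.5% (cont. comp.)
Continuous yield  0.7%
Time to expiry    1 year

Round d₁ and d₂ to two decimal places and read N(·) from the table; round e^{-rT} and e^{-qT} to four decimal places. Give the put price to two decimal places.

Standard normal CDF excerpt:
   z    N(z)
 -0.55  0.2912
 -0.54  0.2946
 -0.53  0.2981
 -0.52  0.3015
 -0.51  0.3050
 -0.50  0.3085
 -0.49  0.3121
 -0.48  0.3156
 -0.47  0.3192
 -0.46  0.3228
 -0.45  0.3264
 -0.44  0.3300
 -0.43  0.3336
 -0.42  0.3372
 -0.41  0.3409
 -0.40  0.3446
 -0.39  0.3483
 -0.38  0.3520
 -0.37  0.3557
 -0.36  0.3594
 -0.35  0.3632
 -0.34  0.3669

$4.53

T = 1;  σ√T = 0.1400
d₁ = [ln(160/159) + (0.065 − 0.007 + ½·0.14²)·1] / (σ√T) = (0.0063 + 0.0678) / 0.1400 = 0.5291 → 0.53
d₂ = 0.5291 − 0.1400 = 0.3891 → 0.39
exp(−qT) = exp(−0.007·1) = 0.9930;  exp(−rT) = exp(−0.065·1) = 0.9371
N(−d₂) = N(-0.39) = 0.3483;  N(−d₁) = N(-0.53) = 0.2981
P = 159·0.9371·0.3483 − 160·0.9930·0.2981 = 51.8963 − 47.3621 = 4.5342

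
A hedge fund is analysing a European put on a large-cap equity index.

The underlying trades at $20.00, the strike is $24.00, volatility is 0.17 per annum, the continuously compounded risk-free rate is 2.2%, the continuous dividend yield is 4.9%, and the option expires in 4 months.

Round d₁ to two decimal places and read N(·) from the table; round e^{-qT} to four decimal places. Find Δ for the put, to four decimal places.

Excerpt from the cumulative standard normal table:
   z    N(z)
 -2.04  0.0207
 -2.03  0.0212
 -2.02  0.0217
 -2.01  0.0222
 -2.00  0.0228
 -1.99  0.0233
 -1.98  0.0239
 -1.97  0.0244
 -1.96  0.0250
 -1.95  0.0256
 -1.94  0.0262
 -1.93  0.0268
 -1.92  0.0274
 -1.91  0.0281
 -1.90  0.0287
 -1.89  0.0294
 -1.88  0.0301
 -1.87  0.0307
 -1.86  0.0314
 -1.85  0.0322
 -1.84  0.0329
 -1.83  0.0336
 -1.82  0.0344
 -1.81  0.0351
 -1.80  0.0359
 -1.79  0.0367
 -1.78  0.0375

σ√T = 0.17 × 0.5774 = 0.0981
d₁ = [ln(20/24) + (0.022 − 0.049 + ½·0.17²)·0.3333] / (σ√T) = (-0.1823 − 0.0042) / 0.0981 = -1.9002 ≈ -1.90
N(d₁) = N(-1.90) = 0.0287
Δ_put = e^(−qT)·(N(d₁) − 1) = 0.9838·(0.0287 − 1) = -0.9556

-0.9556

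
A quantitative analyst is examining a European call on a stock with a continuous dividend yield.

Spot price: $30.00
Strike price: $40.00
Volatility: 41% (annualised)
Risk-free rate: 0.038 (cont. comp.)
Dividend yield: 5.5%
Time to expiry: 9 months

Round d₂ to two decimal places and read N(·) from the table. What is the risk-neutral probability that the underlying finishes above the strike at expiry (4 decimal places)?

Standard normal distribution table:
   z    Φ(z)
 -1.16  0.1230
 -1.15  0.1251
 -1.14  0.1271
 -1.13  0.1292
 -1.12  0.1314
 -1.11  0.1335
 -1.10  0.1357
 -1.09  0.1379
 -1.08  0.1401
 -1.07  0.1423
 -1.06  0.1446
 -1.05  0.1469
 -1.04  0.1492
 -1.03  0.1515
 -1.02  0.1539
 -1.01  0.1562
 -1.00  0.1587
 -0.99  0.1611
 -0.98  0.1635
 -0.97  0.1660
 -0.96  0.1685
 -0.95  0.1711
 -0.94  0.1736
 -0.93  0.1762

T = 0.75;  σ√T = 0.3551
ln(S/K) + (r − q + σ²/2)T = ln(30/40) + (0.038 − 0.055 + 0.41²/2)·0.75 = -0.2877 + 0.0503 = -0.2374
d₁ = -0.2374 / 0.3551 = -0.6686 → -0.67
d₂ = d₁ − σ√T = -0.6686 − 0.3551 = -1.0237 → -1.02
Risk-neutral Pr[S_T > K] = N(d₂) = N(-1.02) = 0.1539

0.1539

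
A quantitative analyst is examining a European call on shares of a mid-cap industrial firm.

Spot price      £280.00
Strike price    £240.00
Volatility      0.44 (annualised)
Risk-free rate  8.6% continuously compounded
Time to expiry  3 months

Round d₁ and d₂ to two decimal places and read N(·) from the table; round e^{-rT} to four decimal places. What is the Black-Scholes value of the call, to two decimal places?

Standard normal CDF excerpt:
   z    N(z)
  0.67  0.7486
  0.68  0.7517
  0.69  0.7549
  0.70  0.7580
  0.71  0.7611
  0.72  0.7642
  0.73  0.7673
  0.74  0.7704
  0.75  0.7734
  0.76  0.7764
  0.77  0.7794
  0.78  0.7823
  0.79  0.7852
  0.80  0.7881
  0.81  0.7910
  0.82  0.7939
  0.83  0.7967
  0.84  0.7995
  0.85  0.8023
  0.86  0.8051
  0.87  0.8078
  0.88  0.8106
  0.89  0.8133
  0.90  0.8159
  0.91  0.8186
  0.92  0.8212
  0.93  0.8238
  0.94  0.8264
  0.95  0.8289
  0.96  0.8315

σ√T = 0.44 × 0.5000 = 0.2200
d₁ = [ln(280/240) + (0.086 + 0.44²/2)·0.25] / 0.2200 = [0.1542 + 0.0457] / 0.2200 = 0.9084 which rounds to 0.91
d₂ = d₁ − σ√T = 0.9084 − 0.2200 = 0.6884 which rounds to 0.69
exp(−rT) = exp(−0.086·0.25) = 0.9787
C = 280·N(0.91) − 240·0.9787·N(0.69) = 280·0.8186 − 240·0.9787·0.7549 = 229.2080 − 177.3170 = 51.8910

£51.89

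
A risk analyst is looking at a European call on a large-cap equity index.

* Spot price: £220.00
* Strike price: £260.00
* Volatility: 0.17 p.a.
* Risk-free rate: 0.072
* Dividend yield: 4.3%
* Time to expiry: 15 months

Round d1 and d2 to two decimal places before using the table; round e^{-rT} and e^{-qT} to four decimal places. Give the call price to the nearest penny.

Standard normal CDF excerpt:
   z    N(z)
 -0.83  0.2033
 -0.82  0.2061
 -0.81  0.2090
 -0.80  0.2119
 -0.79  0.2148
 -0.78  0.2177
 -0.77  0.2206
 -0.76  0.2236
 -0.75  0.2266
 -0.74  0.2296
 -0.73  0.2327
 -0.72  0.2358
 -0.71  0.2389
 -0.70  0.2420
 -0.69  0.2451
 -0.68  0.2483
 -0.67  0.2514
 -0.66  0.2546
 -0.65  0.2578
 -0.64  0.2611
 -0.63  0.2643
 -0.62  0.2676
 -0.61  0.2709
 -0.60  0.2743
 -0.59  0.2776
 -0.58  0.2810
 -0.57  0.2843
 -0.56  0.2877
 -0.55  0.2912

T = 1.25;  σ√T = 0.1901
d₁ = [ln(220/260) + (0.072 − 0.043 + 0.17²/2)·1.25] / 0.1901 = [-0.1671 + 0.0543] / 0.1901 = -0.5932 which rounds to -0.59
d₂ = d₁ − σ√T = -0.5932 − 0.1901 = -0.7832 which rounds to -0.78
exp(−qT) = exp(−0.043·1.25) = 0.9477;  exp(−rT) = exp(−0.072·1.25) = 0.9139
C = 220·0.9477·N(-0.59) − 260·0.9139·N(-0.78) = 220·0.9477·0.2776 − 260·0.9139·0.2177 = 57.8779 − 51.7286 = 6.1494

£6.15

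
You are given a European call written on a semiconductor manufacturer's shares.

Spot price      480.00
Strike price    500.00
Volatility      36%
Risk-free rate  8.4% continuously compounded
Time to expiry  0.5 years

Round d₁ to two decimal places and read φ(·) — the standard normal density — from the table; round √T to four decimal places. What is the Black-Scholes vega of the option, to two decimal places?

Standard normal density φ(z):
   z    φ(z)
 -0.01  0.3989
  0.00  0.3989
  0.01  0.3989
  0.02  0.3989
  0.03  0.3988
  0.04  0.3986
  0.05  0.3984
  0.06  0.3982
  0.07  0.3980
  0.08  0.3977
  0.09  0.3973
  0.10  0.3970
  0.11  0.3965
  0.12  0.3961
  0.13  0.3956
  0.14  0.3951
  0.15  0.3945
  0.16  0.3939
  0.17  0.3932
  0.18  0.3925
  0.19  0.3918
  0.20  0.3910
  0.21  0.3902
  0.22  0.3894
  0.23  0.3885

134.27

σ√T = 0.36·√0.5 = 0.2546
d₁ = [ln(480/500) + (0.084 + 0.36²/2)·0.5] / 0.2546 = [-0.0408 + 0.0744] / 0.2546 = 0.1319 → 0.13
√T = √0.5 = 0.7071
φ(d₁) = φ(0.13) = 0.3956
vega = S·φ(d₁)·√T = 480·0.3956·0.7071 = 134.2698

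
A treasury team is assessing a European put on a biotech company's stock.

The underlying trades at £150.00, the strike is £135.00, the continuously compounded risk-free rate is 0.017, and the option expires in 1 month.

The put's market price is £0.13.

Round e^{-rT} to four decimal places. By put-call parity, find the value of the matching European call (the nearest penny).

e^(−rT) = e^(−0.017·0.08333) = 0.9986
Put-call parity: C − P = S − K·e^(−rT) = 150 − 135·0.9986 = 150 − 134.8110 = 15.1890
C = P + (C − P) = 0.13 + (15.1890) = 15.3190

£15.32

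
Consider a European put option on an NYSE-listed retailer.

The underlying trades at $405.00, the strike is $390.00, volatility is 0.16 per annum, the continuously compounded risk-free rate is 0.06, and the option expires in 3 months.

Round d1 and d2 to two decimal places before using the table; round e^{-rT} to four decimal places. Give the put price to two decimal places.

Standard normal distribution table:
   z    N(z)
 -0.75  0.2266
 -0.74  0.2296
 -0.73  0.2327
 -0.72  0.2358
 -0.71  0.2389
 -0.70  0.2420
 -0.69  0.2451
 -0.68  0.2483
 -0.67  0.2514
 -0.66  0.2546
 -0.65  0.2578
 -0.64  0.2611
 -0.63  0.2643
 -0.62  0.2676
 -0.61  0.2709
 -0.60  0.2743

$4.80

σ√T = 0.16·√0.25 = 0.0800
d₁ = [ln(405/390) + (0.06 + ½·0.16²)·0.25] / (σ√T) = (0.0377 + 0.0182) / 0.0800 = 0.6993 which rounds to 0.70
d₂ = 0.6993 − 0.0800 = 0.6193 which rounds to 0.62
exp(−rT) = exp(−0.06·0.25) = 0.9851
P = 390·0.9851·N(-0.62) − 405·N(-0.70) = 390·0.9851·0.2676 − 405·0.2420 = 102.8090 − 98.0100 = 4.7990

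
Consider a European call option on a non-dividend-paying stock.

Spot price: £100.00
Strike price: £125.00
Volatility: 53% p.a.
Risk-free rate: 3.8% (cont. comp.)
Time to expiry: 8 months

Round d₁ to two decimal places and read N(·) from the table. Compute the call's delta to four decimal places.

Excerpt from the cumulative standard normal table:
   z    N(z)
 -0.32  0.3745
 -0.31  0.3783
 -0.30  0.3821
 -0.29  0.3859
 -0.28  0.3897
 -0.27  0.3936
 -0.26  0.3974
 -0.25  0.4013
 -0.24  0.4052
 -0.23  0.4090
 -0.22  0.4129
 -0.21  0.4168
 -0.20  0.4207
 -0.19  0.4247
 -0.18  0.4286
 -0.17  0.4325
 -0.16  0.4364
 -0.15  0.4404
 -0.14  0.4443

0.4052

σ√T = 0.53 × 0.8165 = 0.4327
ln(S/K) + (r + σ²/2)T = ln(100/125) + (0.038 + 0.53²/2)·0.6667 = -0.2231 + 0.1190 = -0.1042
d₁ = -0.1042 / 0.4327 = -0.2407 which rounds to -0.24
N(d₁) = N(-0.24) = 0.4052
Δ_call = N(d₁) = 0.4052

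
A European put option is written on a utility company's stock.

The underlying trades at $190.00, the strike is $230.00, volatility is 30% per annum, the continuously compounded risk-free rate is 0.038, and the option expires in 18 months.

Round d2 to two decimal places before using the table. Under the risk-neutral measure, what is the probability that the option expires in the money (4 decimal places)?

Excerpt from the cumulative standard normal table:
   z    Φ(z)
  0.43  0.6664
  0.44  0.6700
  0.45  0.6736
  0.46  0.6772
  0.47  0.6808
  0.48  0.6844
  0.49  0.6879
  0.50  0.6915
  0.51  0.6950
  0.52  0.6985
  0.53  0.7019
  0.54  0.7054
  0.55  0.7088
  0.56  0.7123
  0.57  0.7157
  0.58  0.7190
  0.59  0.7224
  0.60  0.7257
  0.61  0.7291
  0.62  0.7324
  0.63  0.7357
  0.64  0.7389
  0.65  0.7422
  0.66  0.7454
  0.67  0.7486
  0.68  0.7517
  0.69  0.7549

0.7088

σ√T = 0.3 × 1.2247 = 0.3674
d₁ = [ln(190/230) + (0.038 + 0.3²/2)·1.5] / 0.3674 = [-0.1911 + 0.1245] / 0.3674 = -0.1811 ⇒ -0.18
d₂ = d₁ − σ√T = -0.1811 − 0.3674 = -0.5486 ⇒ -0.55
Pr(exercise) under Q = N(−d₂) = N(0.55) = 0.7088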